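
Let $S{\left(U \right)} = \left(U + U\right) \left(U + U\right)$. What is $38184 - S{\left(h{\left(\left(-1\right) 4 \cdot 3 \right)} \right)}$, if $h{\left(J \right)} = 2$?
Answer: $38168$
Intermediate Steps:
$S{\left(U \right)} = 4 U^{2}$ ($S{\left(U \right)} = 2 U 2 U = 4 U^{2}$)
$38184 - S{\left(h{\left(\left(-1\right) 4 \cdot 3 \right)} \right)} = 38184 - 4 \cdot 2^{2} = 38184 - 4 \cdot 4 = 38184 - 16 = 38168$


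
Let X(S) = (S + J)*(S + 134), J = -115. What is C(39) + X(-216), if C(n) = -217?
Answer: 26925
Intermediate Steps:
X(S) = (-115 + S)*(134 + S) (X(S) = (S - 115)*(S + 134) = (-115 + S)*(134 + S))
C(39) + X(-216) = -217 + (-15410 + (-216)² + 19*(-216)) = -217 + (-15410 + 46656 - 4104) = -217 + 27142 = 26925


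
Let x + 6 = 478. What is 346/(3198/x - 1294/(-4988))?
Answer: 101825032/2070299 ≈ 49.184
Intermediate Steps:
x = 472 (x = -6 + 478 = 472)
346/(3198/x - 1294/(-4988)) = 346/(3198/472 - 1294/(-4988)) = 346/(3198*(1/472) - 1294*(-1/4988)) = 346/(1599/236 + 647/2494) = 346/(2070299/294292) = 346*(294292/2070299) = 101825032/2070299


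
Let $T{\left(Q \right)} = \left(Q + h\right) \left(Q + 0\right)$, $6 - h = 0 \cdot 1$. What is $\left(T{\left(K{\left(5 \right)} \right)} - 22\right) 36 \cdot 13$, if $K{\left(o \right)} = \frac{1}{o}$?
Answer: $- \frac{242892}{25} \approx -9715.7$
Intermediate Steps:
$h = 6$ ($h = 6 - 0 \cdot 1 = 6 - 0 = 6 + 0 = 6$)
$T{\left(Q \right)} = Q \left(6 + Q\right)$ ($T{\left(Q \right)} = \left(Q + 6\right) \left(Q + 0\right) = \left(6 + Q\right) Q = Q \left(6 + Q\right)$)
$\left(T{\left(K{\left(5 \right)} \right)} - 22\right) 36 \cdot 13 = \left(\frac{6 + \frac{1}{5}}{5} - 22\right) 36 \cdot 13 = \left(\frac{1}{5} \cdot \frac{31}{5} - 22\right) 36 \cdot 13 = \left(\frac{31}{25} - 22\right) 36 \cdot 13 = \left(- \frac{519}{25}\right) 36 \cdot 13 = \left(- \frac{18684}{25}\right) 13 = - \frac{242892}{25}$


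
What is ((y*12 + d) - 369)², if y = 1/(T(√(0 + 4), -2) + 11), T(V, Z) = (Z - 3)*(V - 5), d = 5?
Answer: 22335076/169 ≈ 1.3216e+5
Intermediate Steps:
T(V, Z) = (-5 + V)*(-3 + Z) (T(V, Z) = (-3 + Z)*(-5 + V) = (-5 + V)*(-3 + Z))
y = 1/26 (y = 1/((15 - 5*(-2) - 3*√(0 + 4) + √(0 + 4)*(-2)) + 11) = 1/((15 + 10 - 3*√4 + √4*(-2)) + 11) = 1/((15 + 10 - 3*2 + 2*(-2)) + 11) = 1/((15 + 10 - 6 - 4) + 11) = 1/(15 + 11) = 1/26 ≈ 0.038462)
((y*12 + d) - 369)² = (((1/26)*12 + 5) - 369)² = ((6/13 + 5) - 369)² = (71/13 - 369)² = (-4726/13)² = 22335076/169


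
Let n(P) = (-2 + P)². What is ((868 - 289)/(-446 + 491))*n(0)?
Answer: 772/15 ≈ 51.467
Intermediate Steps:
((868 - 289)/(-446 + 491))*n(0) = ((868 - 289)/(-446 + 491))*(-2 + 0)² = (579/45)*(-2)² = (579*(1/45))*4 = (193/15)*4 = 772/15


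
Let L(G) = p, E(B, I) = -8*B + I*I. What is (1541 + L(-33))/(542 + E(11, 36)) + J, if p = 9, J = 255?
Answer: 8956/35 ≈ 255.89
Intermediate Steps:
E(B, I) = I**2 - 8*B (E(B, I) = -8*B + I**2 = I**2 - 8*B)
L(G) = 9
(1541 + L(-33))/(542 + E(11, 36)) + J = (1541 + 9)/(542 + (36**2 - 8*11)) + 255 = 1550/(542 + (1296 - 88)) + 255 = 1550/(542 + 1208) + 255 = 1550/1750 + 255 = 1550*(1/1750) + 255 = 31/35 + 255 = 8956/35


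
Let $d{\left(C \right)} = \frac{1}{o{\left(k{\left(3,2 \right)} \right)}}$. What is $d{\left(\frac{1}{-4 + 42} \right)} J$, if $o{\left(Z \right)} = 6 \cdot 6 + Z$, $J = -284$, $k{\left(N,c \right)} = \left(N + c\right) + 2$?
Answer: $- \frac{284}{43} \approx -6.6047$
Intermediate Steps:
$k{\left(N,c \right)} = 2 + N + c$
$o{\left(Z \right)} = 36 + Z$
$d{\left(C \right)} = \frac{1}{43}$ ($d{\left(C \right)} = \frac{1}{36 + \left(2 + 3 + 2\right)} = \frac{1}{36 + 7} = \frac{1}{43}$)
$d{\left(\frac{1}{-4 + 42} \right)} J = \frac{1}{43} \left(-284\right) = - \frac{284}{43}$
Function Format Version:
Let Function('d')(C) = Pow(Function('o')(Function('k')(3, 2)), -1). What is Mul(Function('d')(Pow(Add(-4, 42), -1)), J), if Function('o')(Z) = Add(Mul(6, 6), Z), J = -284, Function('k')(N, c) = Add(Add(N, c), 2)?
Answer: Rational(-284, 43) ≈ -6.6047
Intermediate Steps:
Function('k')(N, c) = Add(2, N, c)
Function('o')(Z) = Add(36, Z)
Function('d')(C) = Rational(1, 43) (Function('d')(C) = Pow(Add(36, Add(2, 3, 2)), -1) = Pow(Add(36, 7), -1) = Pow(43, -1) = Rational(1, 43))
Mul(Function('d')(Pow(Add(-4, 42), -1)), J) = Mul(Rational(1, 43), -284) = Rational(-284, 43)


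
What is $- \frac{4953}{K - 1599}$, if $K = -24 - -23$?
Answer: $\frac{4953}{1600} \approx 3.0956$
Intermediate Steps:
$K = -1$ ($K = -24 + 23 = -1$)
$- \frac{4953}{K - 1599} = - \frac{4953}{-1 - 1599} = - \frac{4953}{-1600} = \left(-4953\right) \left(- \frac{1}{1600}\right) = \frac{4953}{1600}$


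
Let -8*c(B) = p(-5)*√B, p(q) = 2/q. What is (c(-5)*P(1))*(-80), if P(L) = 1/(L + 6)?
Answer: -4*I*√5/7 ≈ -1.2778*I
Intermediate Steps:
c(B) = √B/20 (c(B) = -2/(-5)*√B/8 = -2*(-⅕)*√B/8 = -(-1)*√B/20 = √B/20)
P(L) = 1/(6 + L)
(c(-5)*P(1))*(-80) = ((√(-5)/20)/(6 + 1))*(-80) = (((I*√5)/20)/7)*(-80) = ((I*√5/20)*(⅐))*(-80) = (I*√5/140)*(-80) = -4*I*√5/7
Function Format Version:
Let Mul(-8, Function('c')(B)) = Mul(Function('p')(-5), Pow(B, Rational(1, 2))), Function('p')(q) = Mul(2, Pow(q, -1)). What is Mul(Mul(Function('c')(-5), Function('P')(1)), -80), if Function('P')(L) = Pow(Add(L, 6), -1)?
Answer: Mul(Rational(-4, 7), I, Pow(5, Rational(1, 2))) ≈ Mul(-1.2778, I)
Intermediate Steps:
Function('c')(B) = Mul(Rational(1, 20), Pow(B, Rational(1, 2))) (Function('c')(B) = Mul(Rational(-1, 8), Mul(Mul(2, Pow(-5, -1)), Pow(B, Rational(1, 2)))) = Mul(Rational(-1, 8), Mul(Mul(2, Rational(-1, 5)), Pow(B, Rational(1, 2)))) = Mul(Rational(-1, 8), Mul(Rational(-2, 5), Pow(B, Rational(1, 2)))) = Mul(Rational(1, 20), Pow(B, Rational(1, 2))))
Function('P')(L) = Pow(Add(6, L), -1)
Mul(Mul(Function('c')(-5), Function('P')(1)), -80) = Mul(Mul(Mul(Rational(1, 20), Pow(-5, Rational(1, 2))), Pow(Add(6, 1), -1)), -80) = Mul(Mul(Mul(Rational(1, 20), Mul(I, Pow(5, Rational(1, 2)))), Pow(7, -1)), -80) = Mul(Mul(Mul(Rational(1, 20), I, Pow(5, Rational(1, 2))), Rational(1, 7)), -80) = Mul(Mul(Rational(1, 140), I, Pow(5, Rational(1, 2))), -80) = Mul(Rational(-4, 7), I, Pow(5, Rational(1, 2)))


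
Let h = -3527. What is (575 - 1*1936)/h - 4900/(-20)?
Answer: 865476/3527 ≈ 245.39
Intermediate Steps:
(575 - 1*1936)/h - 4900/(-20) = (575 - 1*1936)/(-3527) - 4900/(-20) = (575 - 1936)*(-1/3527) - 4900*(-1/20) = -1361*(-1/3527) + 245 = 1361/3527 + 245 = 865476/3527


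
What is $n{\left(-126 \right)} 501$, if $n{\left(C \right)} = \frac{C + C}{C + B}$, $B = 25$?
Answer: $\frac{126252}{101} \approx 1250.0$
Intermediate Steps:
$n{\left(C \right)} = \frac{2 C}{25 + C}$ ($n{\left(C \right)} = \frac{C + C}{C + 25} = \frac{2 C}{25 + C}$)
$n{\left(-126 \right)} 501 = 2 \left(-126\right) \frac{1}{25 - 126} \cdot 501 = 2 \left(-126\right) \frac{1}{-101} \cdot 501 = 2 \left(-126\right) \left(- \frac{1}{101}\right) 501 = \frac{252}{101} \cdot 501 = \frac{126252}{101}$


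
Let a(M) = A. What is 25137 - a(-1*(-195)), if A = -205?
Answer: 25342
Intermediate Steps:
a(M) = -205
25137 - a(-1*(-195)) = 25137 - 1*(-205) = 25137 + 205 = 25342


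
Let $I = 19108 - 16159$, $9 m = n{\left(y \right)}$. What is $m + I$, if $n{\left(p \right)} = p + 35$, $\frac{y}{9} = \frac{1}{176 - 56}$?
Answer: $\frac{1063043}{360} \approx 2952.9$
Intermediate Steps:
$y = \frac{3}{40}$ ($y = \frac{9}{176 - 56} = \frac{9}{120} = 9 \cdot \frac{1}{120} = \frac{3}{40} \approx 0.075$)
$n{\left(p \right)} = 35 + p$
$m = \frac{1403}{360}$ ($m = \frac{35 + \frac{3}{40}}{9} = \frac{1}{9} \cdot \frac{1403}{40} = \frac{1403}{360} \approx 3.8972$)
$I = 2949$
$m + I = \frac{1403}{360} + 2949 = \frac{1063043}{360}$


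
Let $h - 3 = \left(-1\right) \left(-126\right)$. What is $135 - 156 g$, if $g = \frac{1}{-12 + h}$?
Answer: $\frac{401}{3} \approx 133.67$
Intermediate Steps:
$h = 129$ ($h = 3 - -126 = 3 + 126 = 129$)
$g = \frac{1}{117}$ ($g = \frac{1}{-12 + 129} = \frac{1}{117} \approx 0.008547$)
$135 - 156 g = 135 - \frac{4}{3} = \frac{401}{3}$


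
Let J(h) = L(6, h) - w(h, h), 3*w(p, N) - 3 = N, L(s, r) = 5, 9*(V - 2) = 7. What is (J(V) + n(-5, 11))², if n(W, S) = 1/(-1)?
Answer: 3136/729 ≈ 4.3018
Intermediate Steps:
V = 25/9 (V = 2 + (⅑)*7 = 2 + 7/9 = 25/9 ≈ 2.7778)
n(W, S) = -1
w(p, N) = 1 + N/3
J(h) = 4 - h/3 (J(h) = 5 - (1 + h/3) = 5 + (-1 - h/3) = 4 - h/3)
(J(V) + n(-5, 11))² = ((4 - ⅓*25/9) - 1)² = ((4 - 25/27) - 1)² = (83/27 - 1)² = (56/27)² = 3136/729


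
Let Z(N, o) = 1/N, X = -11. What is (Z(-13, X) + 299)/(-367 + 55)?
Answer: -1943/2028 ≈ -0.95809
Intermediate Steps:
(Z(-13, X) + 299)/(-367 + 55) = (1/(-13) + 299)/(-367 + 55) = (-1/13 + 299)/(-312) = (3886/13)*(-1/312) = -1943/2028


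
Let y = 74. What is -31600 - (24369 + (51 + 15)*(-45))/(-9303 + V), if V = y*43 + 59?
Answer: -27362543/866 ≈ -31596.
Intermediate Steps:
V = 3241 (V = 74*43 + 59 = 3182 + 59 = 3241)
-31600 - (24369 + (51 + 15)*(-45))/(-9303 + V) = -31600 - (24369 + (51 + 15)*(-45))/(-9303 + 3241) = -31600 - (24369 + 66*(-45))/(-6062) = -31600 - (24369 - 2970)*(-1)/6062 = -31600 - 21399*(-1)/6062 = -31600 - 1*(-3057/866) = -31600 + 3057/866 = -27362543/866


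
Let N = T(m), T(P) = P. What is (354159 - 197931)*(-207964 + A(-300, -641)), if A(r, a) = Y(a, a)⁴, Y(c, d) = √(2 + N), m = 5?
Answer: -32482144620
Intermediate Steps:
N = 5
Y(c, d) = √7 (Y(c, d) = √(2 + 5) = √7)
A(r, a) = 49 (A(r, a) = (√7)⁴ = 49)
(354159 - 197931)*(-207964 + A(-300, -641)) = (354159 - 197931)*(-207964 + 49) = 156228*(-207915) = -32482144620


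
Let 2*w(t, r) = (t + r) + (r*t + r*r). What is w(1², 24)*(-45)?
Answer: -28125/2 ≈ -14063.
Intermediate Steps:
w(t, r) = r/2 + t/2 + r²/2 + r*t/2 (w(t, r) = ((t + r) + (r*t + r*r))/2 = ((r + t) + (r*t + r²))/2 = ((r + t) + (r² + r*t))/2 = (r + t + r² + r*t)/2 = r/2 + t/2 + r²/2 + r*t/2)
w(1², 24)*(-45) = ((½)*24 + (½)*1² + (½)*24² + (½)*24*1²)*(-45) = (12 + (½)*1 + (½)*576 + (½)*24*1)*(-45) = (12 + ½ + 288 + 12)*(-45) = (625/2)*(-45) = -28125/2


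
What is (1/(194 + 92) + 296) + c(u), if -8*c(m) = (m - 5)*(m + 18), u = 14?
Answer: 74361/286 ≈ 260.00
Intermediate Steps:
c(m) = -(-5 + m)*(18 + m)/8 (c(m) = -(m - 5)*(m + 18)/8 = -(-5 + m)*(18 + m)/8)
(1/(194 + 92) + 296) + c(u) = (1/(194 + 92) + 296) + (45/4 - 13/8*14 - 1/8*14**2) = (1/286 + 296) + (45/4 - 91/4 - 1/8*196) = (1/286 + 296) + (45/4 - 91/4 - 49/2) = 84657/286 - 36 = 74361/286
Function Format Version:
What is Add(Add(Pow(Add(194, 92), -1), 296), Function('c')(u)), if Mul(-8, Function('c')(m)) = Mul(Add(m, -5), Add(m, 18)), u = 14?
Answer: Rational(74361, 286) ≈ 260.00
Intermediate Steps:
Function('c')(m) = Mul(Rational(-1, 8), Add(-5, m), Add(18, m)) (Function('c')(m) = Mul(Rational(-1, 8), Mul(Add(m, -5), Add(m, 18))) = Mul(Rational(-1, 8), Mul(Add(-5, m), Add(18, m))) = Mul(Rational(-1, 8), Add(-5, m), Add(18, m)))
Add(Add(Pow(Add(194, 92), -1), 296), Function('c')(u)) = Add(Add(Pow(Add(194, 92), -1), 296), Add(Rational(45, 4), Mul(Rational(-13, 8), 14), Mul(Rational(-1, 8), Pow(14, 2)))) = Add(Add(Pow(286, -1), 296), Add(Rational(45, 4), Rational(-91, 4), Mul(Rational(-1, 8), 196))) = Add(Add(Rational(1, 286), 296), Add(Rational(45, 4), Rational(-91, 4), Rational(-49, 2))) = Add(Rational(84657, 286), -36) = Rational(74361, 286)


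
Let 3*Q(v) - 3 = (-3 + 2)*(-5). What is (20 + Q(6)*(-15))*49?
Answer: -980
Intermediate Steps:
Q(v) = 8/3 (Q(v) = 1 + ((-3 + 2)*(-5))/3 = 1 + (-1*(-5))/3 = 1 + (⅓)*5 = 1 + 5/3 = 8/3)
(20 + Q(6)*(-15))*49 = (20 + (8/3)*(-15))*49 = (20 - 40)*49 = -20*49 = -980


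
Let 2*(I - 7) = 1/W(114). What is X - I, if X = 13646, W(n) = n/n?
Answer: 27277/2 ≈ 13639.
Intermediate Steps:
W(n) = 1
I = 15/2 (I = 7 + (1/2)/1 = 7 + (1/2)*1 = 7 + 1/2 = 15/2 ≈ 7.5000)
X - I = 13646 - 1*15/2 = 13646 - 15/2 = 27277/2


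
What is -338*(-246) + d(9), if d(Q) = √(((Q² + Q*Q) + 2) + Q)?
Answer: 83148 + √173 ≈ 83161.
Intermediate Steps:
d(Q) = √(2 + Q + 2*Q²) (d(Q) = √(((Q² + Q²) + 2) + Q) = √((2*Q² + 2) + Q) = √((2 + 2*Q²) + Q) = √(2 + Q + 2*Q²))
-338*(-246) + d(9) = -338*(-246) + √(2 + 9 + 2*9²) = 83148 + √(2 + 9 + 2*81) = 83148 + √(2 + 9 + 162) = 83148 + √173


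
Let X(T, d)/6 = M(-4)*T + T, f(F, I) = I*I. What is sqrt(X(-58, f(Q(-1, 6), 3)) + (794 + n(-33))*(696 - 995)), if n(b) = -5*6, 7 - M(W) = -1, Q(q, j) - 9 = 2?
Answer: 4*I*sqrt(14473) ≈ 481.22*I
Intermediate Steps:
Q(q, j) = 11 (Q(q, j) = 9 + 2 = 11)
f(F, I) = I**2
M(W) = 8 (M(W) = 7 - 1*(-1) = 7 + 1 = 8)
n(b) = -30
X(T, d) = 54*T (X(T, d) = 6*(8*T + T) = 6*(9*T) = 54*T)
sqrt(X(-58, f(Q(-1, 6), 3)) + (794 + n(-33))*(696 - 995)) = sqrt(54*(-58) + (794 - 30)*(696 - 995)) = sqrt(-3132 + 764*(-299)) = sqrt(-3132 - 228436) = sqrt(-231568) = 4*I*sqrt(14473)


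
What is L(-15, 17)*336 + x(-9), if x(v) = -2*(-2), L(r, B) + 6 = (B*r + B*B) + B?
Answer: 15124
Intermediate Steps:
L(r, B) = -6 + B + B² + B*r (L(r, B) = -6 + ((B*r + B*B) + B) = -6 + ((B*r + B²) + B) = -6 + ((B² + B*r) + B) = -6 + (B + B² + B*r) = -6 + B + B² + B*r)
x(v) = 4
L(-15, 17)*336 + x(-9) = (-6 + 17 + 17² + 17*(-15))*336 + 4 = (-6 + 17 + 289 - 255)*336 + 4 = 45*336 + 4 = 15120 + 4 = 15124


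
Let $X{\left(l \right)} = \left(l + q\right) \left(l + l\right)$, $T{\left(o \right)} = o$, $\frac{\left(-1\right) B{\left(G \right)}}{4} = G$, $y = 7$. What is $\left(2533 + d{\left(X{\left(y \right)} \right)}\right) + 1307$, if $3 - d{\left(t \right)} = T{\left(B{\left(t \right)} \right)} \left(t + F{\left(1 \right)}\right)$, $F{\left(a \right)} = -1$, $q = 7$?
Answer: $156723$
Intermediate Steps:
$B{\left(G \right)} = - 4 G$
$X{\left(l \right)} = 2 l \left(7 + l\right)$ ($X{\left(l \right)} = \left(l + 7\right) \left(l + l\right) = \left(7 + l\right) 2 l = 2 l \left(7 + l\right)$)
$d{\left(t \right)} = 3 + 4 t \left(-1 + t\right)$ ($d{\left(t \right)} = 3 - - 4 t \left(t - 1\right) = 3 - - 4 t \left(-1 + t\right) = 3 + 4 t \left(-1 + t\right)$)
$\left(2533 + d{\left(X{\left(y \right)} \right)}\right) + 1307 = \left(2533 + \left(3 - 4 \cdot 2 \cdot 7 \left(7 + 7\right) + 4 \left(2 \cdot 7 \left(7 + 7\right)\right)^{2}\right)\right) + 1307 = \left(2533 + \left(3 - 4 \cdot 2 \cdot 7 \cdot 14 + 4 \left(2 \cdot 7 \cdot 14\right)^{2}\right)\right) + 1307 = \left(2533 + \left(3 - 784 + 4 \cdot 196^{2}\right)\right) + 1307 = \left(2533 + \left(3 - 784 + 4 \cdot 38416\right)\right) + 1307 = \left(2533 + \left(3 - 784 + 153664\right)\right) + 1307 = \left(2533 + 152883\right) + 1307 = 155416 + 1307 = 156723$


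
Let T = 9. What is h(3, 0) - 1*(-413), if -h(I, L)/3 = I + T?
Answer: 377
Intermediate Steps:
h(I, L) = -27 - 3*I (h(I, L) = -3*(I + 9) = -3*(9 + I) = -27 - 3*I)
h(3, 0) - 1*(-413) = (-27 - 3*3) - 1*(-413) = (-27 - 9) + 413 = -36 + 413 = 377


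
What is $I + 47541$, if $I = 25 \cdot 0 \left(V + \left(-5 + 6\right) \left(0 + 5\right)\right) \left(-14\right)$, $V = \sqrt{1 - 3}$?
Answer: $47541$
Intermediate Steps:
$V = i \sqrt{2}$ ($V = \sqrt{-2} = i \sqrt{2} \approx 1.4142 i$)
$I = 0$ ($I = 25 \cdot 0 \left(i \sqrt{2} + \left(-5 + 6\right) \left(0 + 5\right)\right) \left(-14\right) = 25 \cdot 0 \left(i \sqrt{2} + 1 \cdot 5\right) \left(-14\right) = 25 \cdot 0 \left(i \sqrt{2} + 5\right) \left(-14\right) = 25 \cdot 0 \left(5 + i \sqrt{2}\right) \left(-14\right) = 25 \cdot 0 \left(-14\right) = 0 \left(-14\right) = 0$)
$I + 47541 = 0 + 47541 = 47541$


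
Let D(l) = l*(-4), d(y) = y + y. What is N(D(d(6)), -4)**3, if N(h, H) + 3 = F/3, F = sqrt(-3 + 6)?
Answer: -30 + 82*sqrt(3)/9 ≈ -14.219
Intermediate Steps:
d(y) = 2*y
D(l) = -4*l
F = sqrt(3) ≈ 1.7320
N(h, H) = -3 + sqrt(3)/3
N(D(d(6)), -4)**3 = (-3 + sqrt(3)/3)**3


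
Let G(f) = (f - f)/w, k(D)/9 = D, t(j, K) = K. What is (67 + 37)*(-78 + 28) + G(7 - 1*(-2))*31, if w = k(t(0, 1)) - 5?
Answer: -5200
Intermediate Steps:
k(D) = 9*D
w = 4 (w = 9*1 - 5 = 9 - 5 = 4)
G(f) = 0 (G(f) = (f - f)/4 = 0*(¼) = 0)
(67 + 37)*(-78 + 28) + G(7 - 1*(-2))*31 = (67 + 37)*(-78 + 28) + 0*31 = 104*(-50) + 0 = -5200 + 0 = -5200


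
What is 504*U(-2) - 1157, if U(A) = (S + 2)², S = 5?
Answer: 23539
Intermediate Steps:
U(A) = 49 (U(A) = (5 + 2)² = 7² = 49)
504*U(-2) - 1157 = 504*49 - 1157 = 24696 - 1157 = 23539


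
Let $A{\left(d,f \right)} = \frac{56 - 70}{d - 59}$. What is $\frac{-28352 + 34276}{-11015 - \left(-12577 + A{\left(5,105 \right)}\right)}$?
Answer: $\frac{159948}{42167} \approx 3.7932$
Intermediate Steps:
$A{\left(d,f \right)} = - \frac{14}{-59 + d}$
$\frac{-28352 + 34276}{-11015 - \left(-12577 + A{\left(5,105 \right)}\right)} = \frac{-28352 + 34276}{-11015 + \left(12577 - - \frac{14}{-59 + 5}\right)} = \frac{5924}{-11015 + \left(12577 - - \frac{14}{-54}\right)} = \frac{5924}{-11015 + \left(12577 - \left(-14\right) \left(- \frac{1}{54}\right)\right)} = \frac{5924}{-11015 + \left(12577 - \frac{7}{27}\right)} = \frac{5924}{-11015 + \frac{339572}{27}} = \frac{5924}{\frac{42167}{27}} = 5924 \cdot \frac{27}{42167} = \frac{159948}{42167}$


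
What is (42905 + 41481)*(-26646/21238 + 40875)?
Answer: 36626756152572/10619 ≈ 3.4492e+9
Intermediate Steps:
(42905 + 41481)*(-26646/21238 + 40875) = 84386*(-26646*1/21238 + 40875) = 84386*(-13323/10619 + 40875) = 84386*(434038302/10619) = 36626756152572/10619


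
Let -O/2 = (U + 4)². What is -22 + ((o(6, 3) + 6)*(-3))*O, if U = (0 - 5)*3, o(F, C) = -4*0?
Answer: 4334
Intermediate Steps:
o(F, C) = 0
U = -15 (U = -5*3 = -15)
O = -242 (O = -2*(-15 + 4)² = -2*(-11)² = -2*121 = -242)
-22 + ((o(6, 3) + 6)*(-3))*O = -22 + ((0 + 6)*(-3))*(-242) = -22 + (6*(-3))*(-242) = -22 - 18*(-242) = -22 + 4356 = 4334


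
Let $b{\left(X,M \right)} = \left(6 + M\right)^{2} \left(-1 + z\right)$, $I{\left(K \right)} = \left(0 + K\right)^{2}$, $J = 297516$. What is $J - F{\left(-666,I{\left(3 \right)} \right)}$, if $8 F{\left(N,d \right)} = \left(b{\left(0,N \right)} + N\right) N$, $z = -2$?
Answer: $- \frac{217098057}{2} \approx -1.0855 \cdot 10^{8}$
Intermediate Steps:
$I{\left(K \right)} = K^{2}$
$b{\left(X,M \right)} = - 3 \left(6 + M\right)^{2}$ ($b{\left(X,M \right)} = \left(6 + M\right)^{2} \left(-1 - 2\right) = \left(6 + M\right)^{2} \left(-3\right) = - 3 \left(6 + M\right)^{2}$)
$F{\left(N,d \right)} = \frac{N \left(N - 3 \left(6 + N\right)^{2}\right)}{8}$ ($F{\left(N,d \right)} = \frac{\left(- 3 \left(6 + N\right)^{2} + N\right) N}{8} = \frac{\left(N - 3 \left(6 + N\right)^{2}\right) N}{8} = \frac{N \left(N - 3 \left(6 + N\right)^{2}\right)}{8}$)
$J - F{\left(-666,I{\left(3 \right)} \right)} = 297516 - \frac{1}{8} \left(-666\right) \left(-666 - 3 \left(6 - 666\right)^{2}\right) = 297516 - \frac{1}{8} \left(-666\right) \left(-666 - 3 \left(-660\right)^{2}\right) = 297516 - \frac{1}{8} \left(-666\right) \left(-666 - 1306800\right) = 297516 - \frac{1}{8} \left(-666\right) \left(-1307466\right) = 297516 - \frac{217693089}{2} = - \frac{217098057}{2}$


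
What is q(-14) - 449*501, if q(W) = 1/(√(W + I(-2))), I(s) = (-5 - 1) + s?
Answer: -224949 - I*√22/22 ≈ -2.2495e+5 - 0.2132*I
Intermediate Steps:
I(s) = -6 + s
q(W) = (-8 + W)^(-½) (q(W) = 1/(√(W + (-6 - 2))) = 1/(√(W - 8)) = 1/(√(-8 + W)) = (-8 + W)^(-½))
q(-14) - 449*501 = (-8 - 14)^(-½) - 449*501 = (-22)^(-½) - 224949 = -I*√22/22 - 224949 = -224949 - I*√22/22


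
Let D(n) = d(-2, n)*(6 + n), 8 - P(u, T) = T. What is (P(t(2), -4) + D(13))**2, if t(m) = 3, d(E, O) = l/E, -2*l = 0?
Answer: 144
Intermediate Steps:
l = 0 (l = -1/2*0 = 0)
d(E, O) = 0 (d(E, O) = 0/E = 0)
P(u, T) = 8 - T
D(n) = 0 (D(n) = 0*(6 + n) = 0)
(P(t(2), -4) + D(13))**2 = ((8 - 1*(-4)) + 0)**2 = ((8 + 4) + 0)**2 = (12 + 0)**2 = 12**2 = 144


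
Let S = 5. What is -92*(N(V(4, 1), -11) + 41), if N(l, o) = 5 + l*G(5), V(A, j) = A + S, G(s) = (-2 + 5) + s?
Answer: -10856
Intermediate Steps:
G(s) = 3 + s
V(A, j) = 5 + A (V(A, j) = A + 5 = 5 + A)
N(l, o) = 5 + 8*l (N(l, o) = 5 + l*(3 + 5) = 5 + l*8 = 5 + 8*l)
-92*(N(V(4, 1), -11) + 41) = -92*((5 + 8*(5 + 4)) + 41) = -92*((5 + 8*9) + 41) = -92*((5 + 72) + 41) = -92*(77 + 41) = -92*118 = -10856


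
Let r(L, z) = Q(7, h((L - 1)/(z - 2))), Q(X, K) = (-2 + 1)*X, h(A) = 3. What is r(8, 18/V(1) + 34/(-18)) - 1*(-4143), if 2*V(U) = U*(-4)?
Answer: 4136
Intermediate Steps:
V(U) = -2*U (V(U) = (U*(-4))/2 = (-4*U)/2 = -2*U)
Q(X, K) = -X
r(L, z) = -7 (r(L, z) = -1*7 = -7)
r(8, 18/V(1) + 34/(-18)) - 1*(-4143) = -7 - 1*(-4143) = -7 + 4143 = 4136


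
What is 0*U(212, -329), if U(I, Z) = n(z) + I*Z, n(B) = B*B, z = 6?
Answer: 0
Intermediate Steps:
n(B) = B²
U(I, Z) = 36 + I*Z (U(I, Z) = 6² + I*Z = 36 + I*Z)
0*U(212, -329) = 0*(36 + 212*(-329)) = 0*(36 - 69748) = 0*(-69712) = 0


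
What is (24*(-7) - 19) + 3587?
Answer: 3400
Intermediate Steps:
(24*(-7) - 19) + 3587 = (-168 - 19) + 3587 = -187 + 3587 = 3400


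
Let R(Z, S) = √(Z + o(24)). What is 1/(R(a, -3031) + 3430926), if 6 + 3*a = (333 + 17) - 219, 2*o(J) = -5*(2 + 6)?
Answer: 10292778/35313759652363 - √195/35313759652363 ≈ 2.9147e-7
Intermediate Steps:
o(J) = -20 (o(J) = (-5*(2 + 6))/2 = (-5*8)/2 = (½)*(-40) = -20)
a = 125/3 (a = -2 + ((333 + 17) - 219)/3 = -2 + (350 - 219)/3 = -2 + (⅓)*131 = -2 + 131/3 = 125/3 ≈ 41.667)
R(Z, S) = √(-20 + Z) (R(Z, S) = √(Z - 20) = √(-20 + Z))
1/(R(a, -3031) + 3430926) = 1/(√(-20 + 125/3) + 3430926) = 1/(√(65/3) + 3430926) = 1/(√195/3 + 3430926) = 1/(3430926 + √195/3)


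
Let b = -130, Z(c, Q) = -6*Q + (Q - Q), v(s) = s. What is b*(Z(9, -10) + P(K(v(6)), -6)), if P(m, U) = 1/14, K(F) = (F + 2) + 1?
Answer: -54665/7 ≈ -7809.3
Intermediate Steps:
K(F) = 3 + F (K(F) = (2 + F) + 1 = 3 + F)
P(m, U) = 1/14
Z(c, Q) = -6*Q (Z(c, Q) = -6*Q + 0 = -6*Q)
b*(Z(9, -10) + P(K(v(6)), -6)) = -130*(-6*(-10) + 1/14) = -130*(60 + 1/14) = -130*841/14 = -54665/7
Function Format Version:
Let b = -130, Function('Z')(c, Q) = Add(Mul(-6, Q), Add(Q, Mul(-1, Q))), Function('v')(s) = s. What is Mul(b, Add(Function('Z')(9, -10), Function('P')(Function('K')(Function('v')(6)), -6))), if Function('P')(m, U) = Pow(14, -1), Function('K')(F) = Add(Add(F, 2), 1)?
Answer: Rational(-54665, 7) ≈ -7809.3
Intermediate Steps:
Function('K')(F) = Add(3, F) (Function('K')(F) = Add(Add(2, F), 1) = Add(3, F))
Function('P')(m, U) = Rational(1, 14)
Function('Z')(c, Q) = Mul(-6, Q) (Function('Z')(c, Q) = Add(Mul(-6, Q), 0) = Mul(-6, Q))
Mul(b, Add(Function('Z')(9, -10), Function('P')(Function('K')(Function('v')(6)), -6))) = Mul(-130, Add(Mul(-6, -10), Rational(1, 14))) = Mul(-130, Add(60, Rational(1, 14))) = Mul(-130, Rational(841, 14)) = Rational(-54665, 7)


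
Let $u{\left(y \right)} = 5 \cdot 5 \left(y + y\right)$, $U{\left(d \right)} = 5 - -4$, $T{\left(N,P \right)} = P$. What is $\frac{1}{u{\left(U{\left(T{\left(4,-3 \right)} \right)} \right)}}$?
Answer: $\frac{1}{450} \approx 0.0022222$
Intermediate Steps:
$U{\left(d \right)} = 9$ ($U{\left(d \right)} = 5 + 4 = 9$)
$u{\left(y \right)} = 50 y$ ($u{\left(y \right)} = 25 \cdot 2 y = 50 y$)
$\frac{1}{u{\left(U{\left(T{\left(4,-3 \right)} \right)} \right)}} = \frac{1}{50 \cdot 9} = \frac{1}{450}$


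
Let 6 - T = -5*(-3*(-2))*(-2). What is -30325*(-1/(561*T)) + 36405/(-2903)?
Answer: -1190886545/87943482 ≈ -13.542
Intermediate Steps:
T = -54 (T = 6 - (-5)*-3*(-2)*(-2) = 6 - (-5)*6*(-2) = 6 - (-5)*(-12) = 6 - 1*60 = 6 - 60 = -54)
-30325*(-1/(561*T)) + 36405/(-2903) = -30325/((17*(-33))*(-54)) + 36405/(-2903) = -30325/((-561*(-54))) + 36405*(-1/2903) = -30325/30294 - 36405/2903 = -1190886545/87943482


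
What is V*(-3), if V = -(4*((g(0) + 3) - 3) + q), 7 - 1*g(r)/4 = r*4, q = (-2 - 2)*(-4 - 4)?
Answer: 432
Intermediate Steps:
q = 32 (q = -4*(-8) = 32)
g(r) = 28 - 16*r (g(r) = 28 - 4*r*4 = 28 - 16*r)
V = -144 (V = -(4*(((28 - 16*0) + 3) - 3) + 32) = -(4*(((28 + 0) + 3) - 3) + 32) = -(4*((28 + 3) - 3) + 32) = -(4*(31 - 3) + 32) = -(4*28 + 32) = -(112 + 32) = -1*144 = -144)
V*(-3) = -144*(-3) = 432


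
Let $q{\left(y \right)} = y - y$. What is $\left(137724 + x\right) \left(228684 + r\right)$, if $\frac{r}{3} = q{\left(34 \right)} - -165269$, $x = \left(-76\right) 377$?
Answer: $79021682352$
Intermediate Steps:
$x = -28652$
$q{\left(y \right)} = 0$
$r = 495807$ ($r = 3 \left(0 - -165269\right) = 3 \left(0 + 165269\right) = 3 \cdot 165269 = 495807$)
$\left(137724 + x\right) \left(228684 + r\right) = \left(137724 - 28652\right) \left(228684 + 495807\right) = 109072 \cdot 724491 = 79021682352$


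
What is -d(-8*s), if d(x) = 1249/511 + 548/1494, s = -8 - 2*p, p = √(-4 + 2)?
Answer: -1073017/381717 ≈ -2.8110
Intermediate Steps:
p = I*√2 (p = √(-2) = I*√2 ≈ 1.4142*I)
s = -8 - 2*I*√2 ≈ -8.0 - 2.8284*I
d(x) = 1073017/381717 (d(x) = 1249*(1/511) + 548*(1/1494) = 1249/511 + 274/747 = 1073017/381717)
-d(-8*s) = -1*1073017/381717 = -1073017/381717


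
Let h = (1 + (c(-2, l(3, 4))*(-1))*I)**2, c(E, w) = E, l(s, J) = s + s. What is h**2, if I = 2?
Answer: 625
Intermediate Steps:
l(s, J) = 2*s
h = 25 (h = (1 - 2*(-1)*2)**2 = (1 + 2*2)**2 = (1 + 4)**2 = 5**2 = 25)
h**2 = 25**2 = 625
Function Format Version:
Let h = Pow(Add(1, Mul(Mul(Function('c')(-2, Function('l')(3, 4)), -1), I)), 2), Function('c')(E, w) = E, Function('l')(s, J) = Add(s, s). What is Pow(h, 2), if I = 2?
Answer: 625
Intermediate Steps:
Function('l')(s, J) = Mul(2, s)
h = 25 (h = Pow(Add(1, Mul(Mul(-2, -1), 2)), 2) = Pow(Add(1, Mul(2, 2)), 2) = Pow(Add(1, 4), 2) = Pow(5, 2) = 25)
Pow(h, 2) = Pow(25, 2) = 625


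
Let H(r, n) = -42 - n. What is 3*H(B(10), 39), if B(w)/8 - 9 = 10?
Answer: -243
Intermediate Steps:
B(w) = 152 (B(w) = 72 + 8*10 = 72 + 80 = 152)
3*H(B(10), 39) = 3*(-42 - 1*39) = 3*(-42 - 39) = 3*(-81) = -243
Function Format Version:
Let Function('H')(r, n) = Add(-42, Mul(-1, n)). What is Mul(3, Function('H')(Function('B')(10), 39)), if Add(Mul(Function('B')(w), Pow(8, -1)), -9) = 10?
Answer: -243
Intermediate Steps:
Function('B')(w) = 152 (Function('B')(w) = Add(72, Mul(8, 10)) = Add(72, 80) = 152)
Mul(3, Function('H')(Function('B')(10), 39)) = Mul(3, Add(-42, Mul(-1, 39))) = Mul(3, Add(-42, -39)) = Mul(3, -81) = -243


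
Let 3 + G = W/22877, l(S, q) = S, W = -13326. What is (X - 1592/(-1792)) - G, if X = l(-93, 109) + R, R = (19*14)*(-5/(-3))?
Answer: 5454527521/15373344 ≈ 354.80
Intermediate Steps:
R = 1330/3 (R = 266*(-5*(-⅓)) = 266*(5/3) = 1330/3 ≈ 443.33)
X = 1051/3 (X = -93 + 1330/3 = 1051/3 ≈ 350.33)
G = -81957/22877 (G = -3 - 13326/22877 = -81957/22877 ≈ -3.5825)
(X - 1592/(-1792)) - G = (1051/3 - 1592/(-1792)) - 1*(-81957/22877) = (1051/3 - 1592*(-1)/1792) + 81957/22877 = (1051/3 - 1*(-199/224)) + 81957/22877 = (1051/3 + 199/224) + 81957/22877 = 236021/672 + 81957/22877 = 5454527521/15373344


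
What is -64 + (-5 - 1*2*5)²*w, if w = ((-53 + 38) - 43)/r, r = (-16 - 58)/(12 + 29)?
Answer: 265157/37 ≈ 7166.4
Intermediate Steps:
r = -74/41 ≈ -1.8049
w = 1189/37 (w = ((-53 + 38) - 43)/(-74/41) = (-15 - 43)*(-41/74) = -58*(-41/74) = 1189/37 ≈ 32.135)
-64 + (-5 - 1*2*5)²*w = -64 + (-5 - 1*2*5)²*(1189/37) = -64 + (-5 - 2*5)²*(1189/37) = -64 + (-5 - 10)²*(1189/37) = -64 + (-15)²*(1189/37) = -64 + 225*(1189/37) = -64 + 267525/37 = 265157/37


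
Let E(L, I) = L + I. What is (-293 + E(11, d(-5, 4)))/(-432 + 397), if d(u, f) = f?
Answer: 278/35 ≈ 7.9429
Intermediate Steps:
E(L, I) = I + L
(-293 + E(11, d(-5, 4)))/(-432 + 397) = (-293 + (4 + 11))/(-432 + 397) = (-293 + 15)/(-35) = -278*(-1/35) = 278/35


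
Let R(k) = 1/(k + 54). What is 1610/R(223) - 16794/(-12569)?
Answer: 5605413724/12569 ≈ 4.4597e+5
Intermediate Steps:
R(k) = 1/(54 + k)
1610/R(223) - 16794/(-12569) = 1610/(1/(54 + 223)) - 16794/(-12569) = 1610/(1/277) - 16794*(-1/12569) = 1610/(1/277) + 16794/12569 = 1610*277 + 16794/12569 = 445970 + 16794/12569 = 5605413724/12569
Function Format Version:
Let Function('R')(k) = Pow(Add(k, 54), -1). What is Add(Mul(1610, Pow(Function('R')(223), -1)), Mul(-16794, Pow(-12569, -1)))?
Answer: Rational(5605413724, 12569) ≈ 4.4597e+5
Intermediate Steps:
Function('R')(k) = Pow(Add(54, k), -1)
Add(Mul(1610, Pow(Function('R')(223), -1)), Mul(-16794, Pow(-12569, -1))) = Add(Mul(1610, Pow(Pow(Add(54, 223), -1), -1)), Mul(-16794, Pow(-12569, -1))) = Add(Mul(1610, Pow(Pow(277, -1), -1)), Mul(-16794, Rational(-1, 12569))) = Add(Mul(1610, Pow(Rational(1, 277), -1)), Rational(16794, 12569)) = Add(Mul(1610, 277), Rational(16794, 12569)) = Add(445970, Rational(16794, 12569)) = Rational(5605413724, 12569)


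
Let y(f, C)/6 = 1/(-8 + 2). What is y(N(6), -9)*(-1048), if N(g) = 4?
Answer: 1048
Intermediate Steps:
y(f, C) = -1 (y(f, C) = 6/(-8 + 2) = 6/(-6) = 6*(-⅙) = -1)
y(N(6), -9)*(-1048) = -1*(-1048) = 1048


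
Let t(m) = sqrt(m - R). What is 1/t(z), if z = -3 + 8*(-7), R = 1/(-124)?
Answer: -2*I*sqrt(226765)/7315 ≈ -0.1302*I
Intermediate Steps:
R = -1/124 ≈ -0.0080645
z = -59 (z = -3 - 56 = -59)
t(m) = sqrt(1/124 + m) (t(m) = sqrt(m - 1*(-1/124)) = sqrt(m + 1/124) = sqrt(1/124 + m))
1/t(z) = 1/(sqrt(31 + 3844*(-59))/62) = 1/(sqrt(31 - 226796)/62) = 1/(sqrt(-226765)/62) = 1/((I*sqrt(226765))/62) = 1/(I*sqrt(226765)/62) = -2*I*sqrt(226765)/7315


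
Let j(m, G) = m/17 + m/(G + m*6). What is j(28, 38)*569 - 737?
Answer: 485931/1751 ≈ 277.52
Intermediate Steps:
j(m, G) = m/17 + m/(G + 6*m) (j(m, G) = m*(1/17) + m/(G + 6*m) = m/17 + m/(G + 6*m))
j(28, 38)*569 - 737 = ((1/17)*28*(17 + 38 + 6*28)/(38 + 6*28))*569 - 737 = ((1/17)*28*(17 + 38 + 168)/(38 + 168))*569 - 737 = ((1/17)*28*223/206)*569 - 737 = ((1/17)*28*(1/206)*223)*569 - 737 = (3122/1751)*569 - 737 = 1776418/1751 - 737 = 485931/1751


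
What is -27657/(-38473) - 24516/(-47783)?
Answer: 2264738499/1838355359 ≈ 1.2319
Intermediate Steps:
-27657/(-38473) - 24516/(-47783) = -27657*(-1/38473) - 24516*(-1/47783) = 27657/38473 + 24516/47783 = 2264738499/1838355359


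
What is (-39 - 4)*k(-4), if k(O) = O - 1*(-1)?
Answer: 129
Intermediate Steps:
k(O) = 1 + O (k(O) = O + 1 = 1 + O)
(-39 - 4)*k(-4) = (-39 - 4)*(1 - 4) = -43*(-3) = 129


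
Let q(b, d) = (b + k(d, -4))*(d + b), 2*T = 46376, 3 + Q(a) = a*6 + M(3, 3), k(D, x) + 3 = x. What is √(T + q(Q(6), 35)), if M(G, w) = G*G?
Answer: √25883 ≈ 160.88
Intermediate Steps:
M(G, w) = G²
k(D, x) = -3 + x
Q(a) = 6 + 6*a (Q(a) = -3 + (a*6 + 3²) = -3 + (6*a + 9) = -3 + (9 + 6*a) = 6 + 6*a)
T = 23188 (T = (½)*46376 = 23188)
q(b, d) = (-7 + b)*(b + d) (q(b, d) = (b + (-3 - 4))*(d + b) = (b - 7)*(b + d) = (-7 + b)*(b + d))
√(T + q(Q(6), 35)) = √(23188 + ((6 + 6*6)² - 7*(6 + 6*6) - 7*35 + (6 + 6*6)*35)) = √(23188 + ((6 + 36)² - 7*(6 + 36) - 245 + (6 + 36)*35)) = √(23188 + (42² - 7*42 - 245 + 42*35)) = √(23188 + (1764 - 294 - 245 + 1470)) = √(23188 + 2695) = √25883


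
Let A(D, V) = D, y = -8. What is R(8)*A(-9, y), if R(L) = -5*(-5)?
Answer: -225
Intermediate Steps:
R(L) = 25
R(8)*A(-9, y) = 25*(-9) = -225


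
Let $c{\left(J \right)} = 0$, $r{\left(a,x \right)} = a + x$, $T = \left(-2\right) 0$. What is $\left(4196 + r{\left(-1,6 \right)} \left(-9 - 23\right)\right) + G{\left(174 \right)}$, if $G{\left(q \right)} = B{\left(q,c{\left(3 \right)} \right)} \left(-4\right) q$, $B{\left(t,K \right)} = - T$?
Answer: $4036$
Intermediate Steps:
$T = 0$
$B{\left(t,K \right)} = 0$ ($B{\left(t,K \right)} = \left(-1\right) 0 = 0$)
$G{\left(q \right)} = 0$ ($G{\left(q \right)} = 0 \left(-4\right) q = 0 q = 0$)
$\left(4196 + r{\left(-1,6 \right)} \left(-9 - 23\right)\right) + G{\left(174 \right)} = \left(4196 + \left(-1 + 6\right) \left(-9 - 23\right)\right) + 0 = \left(4196 + 5 \left(-32\right)\right) + 0 = \left(4196 - 160\right) + 0 = 4036 + 0 = 4036$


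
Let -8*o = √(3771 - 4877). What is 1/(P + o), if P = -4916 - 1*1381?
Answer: -201504/1268871241 + 4*I*√1106/1268871241 ≈ -0.00015881 + 1.0484e-7*I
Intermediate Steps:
o = -I*√1106/8 (o = -√(3771 - 4877)/8 = -I*√1106/8 ≈ -4.1571*I)
P = -6297 (P = -4916 - 1381 = -6297)
1/(P + o) = 1/(-6297 - I*√1106/8)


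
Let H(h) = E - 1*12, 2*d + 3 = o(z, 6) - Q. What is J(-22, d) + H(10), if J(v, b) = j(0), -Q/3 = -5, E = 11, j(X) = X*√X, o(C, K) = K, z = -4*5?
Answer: -1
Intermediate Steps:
z = -20
j(X) = X^(3/2)
Q = 15 (Q = -3*(-5) = 15)
d = -6 (d = -3/2 + (6 - 1*15)/2 = -3/2 + (6 - 15)/2 = -3/2 + (½)*(-9) = -3/2 - 9/2 = -6)
J(v, b) = 0 (J(v, b) = 0^(3/2) = 0)
H(h) = -1 (H(h) = 11 - 1*12 = 11 - 12 = -1)
J(-22, d) + H(10) = 0 - 1 = -1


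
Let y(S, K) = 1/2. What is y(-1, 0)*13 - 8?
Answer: -3/2 ≈ -1.5000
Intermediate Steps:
y(S, K) = ½
y(-1, 0)*13 - 8 = (½)*13 - 8 = 13/2 - 8 = -3/2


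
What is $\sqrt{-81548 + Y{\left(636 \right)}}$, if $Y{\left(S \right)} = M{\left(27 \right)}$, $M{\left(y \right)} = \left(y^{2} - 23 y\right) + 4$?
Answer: $2 i \sqrt{20359} \approx 285.37 i$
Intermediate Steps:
$M{\left(y \right)} = 4 + y^{2} - 23 y$
$Y{\left(S \right)} = 112$ ($Y{\left(S \right)} = 4 + 27^{2} - 621 = 4 + 729 - 621 = 112$)
$\sqrt{-81548 + Y{\left(636 \right)}} = \sqrt{-81548 + 112} = \sqrt{-81436} = 2 i \sqrt{20359}$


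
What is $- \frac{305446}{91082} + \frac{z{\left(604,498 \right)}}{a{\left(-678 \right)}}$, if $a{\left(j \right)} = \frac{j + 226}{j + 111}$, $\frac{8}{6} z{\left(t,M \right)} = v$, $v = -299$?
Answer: $- \frac{23438230243}{82338128} \approx -284.66$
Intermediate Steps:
$z{\left(t,M \right)} = - \frac{897}{4}$ ($z{\left(t,M \right)} = \frac{3}{4} \left(-299\right) = - \frac{897}{4}$)
$a{\left(j \right)} = \frac{226 + j}{111 + j}$
$- \frac{305446}{91082} + \frac{z{\left(604,498 \right)}}{a{\left(-678 \right)}} = - \frac{305446}{91082} - \frac{897}{4 \frac{226 - 678}{111 - 678}} = \left(-305446\right) \frac{1}{91082} - \frac{897}{4 \frac{1}{-567} \left(-452\right)} = - \frac{152723}{45541} - \frac{897}{4 \left(\left(- \frac{1}{567}\right) \left(-452\right)\right)} = - \frac{152723}{45541} - \frac{897}{4 \cdot \frac{452}{567}} = - \frac{152723}{45541} - \frac{508599}{1808} = - \frac{23438230243}{82338128}$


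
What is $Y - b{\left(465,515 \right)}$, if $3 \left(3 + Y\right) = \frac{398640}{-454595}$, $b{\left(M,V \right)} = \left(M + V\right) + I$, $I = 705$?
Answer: $- \frac{153497848}{90919} \approx -1688.3$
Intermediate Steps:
$b{\left(M,V \right)} = 705 + M + V$ ($b{\left(M,V \right)} = \left(M + V\right) + 705 = 705 + M + V$)
$Y = - \frac{299333}{90919}$ ($Y = -3 + \frac{398640 \frac{1}{-454595}}{3} = -3 + \frac{398640 \left(- \frac{1}{454595}\right)}{3} = -3 + \frac{1}{3} \left(- \frac{79728}{90919}\right) = -3 - \frac{26576}{90919} = - \frac{299333}{90919} \approx -3.2923$)
$Y - b{\left(465,515 \right)} = - \frac{299333}{90919} - \left(705 + 465 + 515\right) = - \frac{299333}{90919} - 1685 = - \frac{153497848}{90919}$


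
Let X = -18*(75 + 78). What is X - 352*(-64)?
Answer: 19774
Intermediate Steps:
X = -2754 (X = -18*153 = -2754)
X - 352*(-64) = -2754 - 352*(-64) = -2754 - 1*(-22528) = -2754 + 22528 = 19774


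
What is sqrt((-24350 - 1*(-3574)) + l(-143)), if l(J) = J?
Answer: I*sqrt(20919) ≈ 144.63*I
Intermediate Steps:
sqrt((-24350 - 1*(-3574)) + l(-143)) = sqrt((-24350 - 1*(-3574)) - 143) = sqrt((-24350 + 3574) - 143) = sqrt(-20776 - 143) = sqrt(-20919) = I*sqrt(20919)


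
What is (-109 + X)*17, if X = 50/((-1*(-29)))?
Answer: -52887/29 ≈ -1823.7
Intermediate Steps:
X = 50/29 ≈ 1.7241
(-109 + X)*17 = (-109 + 50/29)*17 = -3111/29*17 = -52887/29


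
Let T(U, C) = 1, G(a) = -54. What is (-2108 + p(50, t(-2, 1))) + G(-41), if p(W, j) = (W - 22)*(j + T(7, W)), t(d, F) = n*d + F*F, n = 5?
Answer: -2386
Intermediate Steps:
t(d, F) = F**2 + 5*d (t(d, F) = 5*d + F*F = 5*d + F**2 = F**2 + 5*d)
p(W, j) = (1 + j)*(-22 + W) (p(W, j) = (W - 22)*(j + 1) = (-22 + W)*(1 + j) = (1 + j)*(-22 + W))
(-2108 + p(50, t(-2, 1))) + G(-41) = (-2108 + (-22 + 50 - 22*(1**2 + 5*(-2)) + 50*(1**2 + 5*(-2)))) - 54 = (-2108 + (-22 + 50 - 22*(1 - 10) + 50*(1 - 10))) - 54 = (-2108 + (-22 + 50 - 22*(-9) + 50*(-9))) - 54 = (-2108 + (-22 + 50 + 198 - 450)) - 54 = (-2108 - 224) - 54 = -2332 - 54 = -2386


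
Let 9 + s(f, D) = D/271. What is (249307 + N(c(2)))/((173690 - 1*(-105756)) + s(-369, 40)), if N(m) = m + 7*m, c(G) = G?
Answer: 67566533/75727467 ≈ 0.89223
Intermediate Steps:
N(m) = 8*m
s(f, D) = -9 + D/271
(249307 + N(c(2)))/((173690 - 1*(-105756)) + s(-369, 40)) = (249307 + 8*2)/((173690 - 1*(-105756)) + (-9 + (1/271)*40)) = (249307 + 16)/((173690 + 105756) + (-9 + 40/271)) = 249323/(279446 - 2399/271) = 249323/(75727467/271) = 249323*(271/75727467) = 67566533/75727467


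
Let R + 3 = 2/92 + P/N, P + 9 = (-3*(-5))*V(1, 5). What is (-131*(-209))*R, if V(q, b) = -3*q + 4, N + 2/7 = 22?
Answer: -6805843/92 ≈ -73977.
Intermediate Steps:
N = 152/7 (N = -2/7 + 22 = 152/7 ≈ 21.714)
V(q, b) = 4 - 3*q
P = 6 (P = -9 + (-3*(-5))*(4 - 3*1) = -9 + 15*(4 - 3) = -9 + 15*1 = -9 + 15 = 6)
R = -4723/1748 (R = -3 + (2/92 + 6/(152/7)) = -3 + (2*(1/92) + 6*(7/152)) = -3 + (1/46 + 21/76) = -3 + 521/1748 = -4723/1748 ≈ -2.7019)
(-131*(-209))*R = -131*(-209)*(-4723/1748) = 27379*(-4723/1748) = -6805843/92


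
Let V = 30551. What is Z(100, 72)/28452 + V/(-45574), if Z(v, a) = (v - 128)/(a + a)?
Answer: -15646426445/23340086064 ≈ -0.67037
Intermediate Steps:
Z(v, a) = (-128 + v)/(2*a) (Z(v, a) = (-128 + v)/((2*a)) = (-128 + v)*(1/(2*a)) = (-128 + v)/(2*a))
Z(100, 72)/28452 + V/(-45574) = ((½)*(-128 + 100)/72)/28452 + 30551/(-45574) = ((½)*(1/72)*(-28))*(1/28452) + 30551*(-1/45574) = -7/36*1/28452 - 30551/45574 = -7/1024272 - 30551/45574 = -15646426445/23340086064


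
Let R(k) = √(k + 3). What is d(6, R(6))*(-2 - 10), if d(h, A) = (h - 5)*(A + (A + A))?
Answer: -108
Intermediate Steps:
R(k) = √(3 + k)
d(h, A) = 3*A*(-5 + h) (d(h, A) = (-5 + h)*(A + 2*A) = (-5 + h)*(3*A) = 3*A*(-5 + h))
d(6, R(6))*(-2 - 10) = (3*√(3 + 6)*(-5 + 6))*(-2 - 10) = (3*√9*1)*(-12) = (3*3*1)*(-12) = 9*(-12) = -108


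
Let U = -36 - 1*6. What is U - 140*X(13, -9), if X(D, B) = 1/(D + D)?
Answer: -616/13 ≈ -47.385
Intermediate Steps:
U = -42 (U = -36 - 6 = -42)
X(D, B) = 1/(2*D)
U - 140*X(13, -9) = -42 - 70/13 = -616/13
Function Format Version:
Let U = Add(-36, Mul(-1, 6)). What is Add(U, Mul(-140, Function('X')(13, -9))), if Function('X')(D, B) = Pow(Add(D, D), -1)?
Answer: Rational(-616, 13) ≈ -47.385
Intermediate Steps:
U = -42 (U = Add(-36, -6) = -42)
Function('X')(D, B) = Mul(Rational(1, 2), Pow(D, -1)) (Function('X')(D, B) = Pow(Mul(2, D), -1) = Mul(Rational(1, 2), Pow(D, -1)))
Add(U, Mul(-140, Function('X')(13, -9))) = Add(-42, Mul(-140, Mul(Rational(1, 2), Pow(13, -1)))) = Add(-42, Mul(-140, Mul(Rational(1, 2), Rational(1, 13)))) = Add(-42, Mul(-140, Rational(1, 26))) = Add(-42, Rational(-70, 13)) = Rational(-616, 13)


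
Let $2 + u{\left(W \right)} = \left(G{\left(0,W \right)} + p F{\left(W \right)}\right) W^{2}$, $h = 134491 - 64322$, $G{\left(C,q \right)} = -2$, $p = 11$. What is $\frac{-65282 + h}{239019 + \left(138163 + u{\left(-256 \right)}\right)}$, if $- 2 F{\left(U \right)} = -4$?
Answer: $\frac{4887}{1687900} \approx 0.0028953$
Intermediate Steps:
$h = 70169$ ($h = 134491 - 64322 = 70169$)
$F{\left(U \right)} = 2$ ($F{\left(U \right)} = \left(- \frac{1}{2}\right) \left(-4\right) = 2$)
$u{\left(W \right)} = -2 + 20 W^{2}$ ($u{\left(W \right)} = -2 + \left(-2 + 11 \cdot 2\right) W^{2} = -2 + \left(-2 + 22\right) W^{2} = -2 + 20 W^{2}$)
$\frac{-65282 + h}{239019 + \left(138163 + u{\left(-256 \right)}\right)} = \frac{-65282 + 70169}{239019 + \left(138163 - \left(2 - 20 \left(-256\right)^{2}\right)\right)} = \frac{4887}{239019 + \left(138163 + \left(-2 + 20 \cdot 65536\right)\right)} = \frac{4887}{239019 + \left(138163 + \left(-2 + 1310720\right)\right)} = \frac{4887}{239019 + \left(138163 + 1310718\right)} = \frac{4887}{239019 + 1448881} = \frac{4887}{1687900}$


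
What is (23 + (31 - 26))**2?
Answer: 784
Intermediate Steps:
(23 + (31 - 26))**2 = (23 + 5)**2 = 28**2 = 784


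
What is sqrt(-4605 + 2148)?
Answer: 3*I*sqrt(273) ≈ 49.568*I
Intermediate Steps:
sqrt(-4605 + 2148) = sqrt(-2457) = 3*I*sqrt(273)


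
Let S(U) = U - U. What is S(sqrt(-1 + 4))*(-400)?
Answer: 0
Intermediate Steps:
S(U) = 0
S(sqrt(-1 + 4))*(-400) = 0*(-400) = 0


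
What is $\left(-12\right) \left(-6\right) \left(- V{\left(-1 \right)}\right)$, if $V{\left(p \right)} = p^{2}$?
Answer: $-72$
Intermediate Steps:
$\left(-12\right) \left(-6\right) \left(- V{\left(-1 \right)}\right) = \left(-12\right) \left(-6\right) \left(- \left(-1\right)^{2}\right) = 72 \left(\left(-1\right) 1\right) = 72 \left(-1\right) = -72$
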